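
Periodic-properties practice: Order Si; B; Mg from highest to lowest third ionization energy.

Mg > B > Si

IE_3 is the cost of taking one more electron from the +2 cation: Si²⁺ still has 2 valence electrons; B²⁺ still has 1 valence electron; Mg²⁺ is the bare [Ne] core.
Pulling an electron out of a noble-gas core costs far more than removing a remaining valence electron, so Mg sits at the high end of IE_3.
Valence configurations: Si²⁺ [Ne]3s², B²⁺ [He]2s¹.
Approximate IE_3 values (kJ/mol): Si 3232, B 3660, Mg 7733.
Overall IE_3 order: Si < B < Mg.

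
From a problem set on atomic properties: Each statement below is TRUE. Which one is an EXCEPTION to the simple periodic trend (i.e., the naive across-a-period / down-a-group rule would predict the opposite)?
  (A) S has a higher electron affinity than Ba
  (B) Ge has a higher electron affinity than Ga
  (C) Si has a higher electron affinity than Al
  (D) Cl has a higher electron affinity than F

The general trend: electron affinity increases across a period and decreases down a group.
(A) S (period 3, group 16) vs Ba (period 6, group 2): the stated order agrees with the simple trend.
(B) Ge (period 4, group 14) vs Ga (period 4, group 13): the stated order agrees with the simple trend.
(C) Si (period 3, group 14) vs Al (period 3, group 13): the stated order agrees with the simple trend.
(D) Cl (period 3, group 17) vs F (period 2, group 17): the stated order contradicts the simple trend.
The exception is (D): F's small 2p subshell makes the incoming electron feel strong e⁻–e⁻ repulsion, so Cl actually releases more energy on gaining an electron.

(D)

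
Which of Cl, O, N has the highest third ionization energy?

After 2 electrons have been removed, what remains? Cl²⁺ still has 5 valence electrons; O²⁺ still has 4 valence electrons; N²⁺ still has 3 valence electrons.
All are still removing valence electrons, so compare the +2 ions as you would atoms: IE_3 generally rises across a period (higher Z_eff) and falls down a group (larger shell), subject to the usual subshell exceptions.
Valence configurations: Cl²⁺ [Ne]3s²3p³, O²⁺ [He]2s²2p², N²⁺ [He]2s²2p¹.
Tabulated IE_3 (kJ/mol): Cl 3822, O 5300, N 4578.
Hence IE_3: Cl < N < O.

O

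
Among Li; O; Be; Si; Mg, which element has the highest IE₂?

Li

The second ionization energy removes an electron from the +1 ion. For each element: Li⁺ is the bare [He] core; O⁺ still has 5 valence electrons; Be⁺ still has 1 valence electron; Si⁺ still has 3 valence electrons; Mg⁺ still has 1 valence electron.
Core electrons are held far more tightly than valence electrons, so Li tops the IE_2 order.
Valence configurations: O⁺ [He]2s²2p³, Be⁺ [He]2s¹, Si⁺ [Ne]3s²3p¹, Mg⁺ [Ne]3s¹.
Approximate IE_2 values (kJ/mol): Li 7298, O 3388, Be 1757, Si 1577, Mg 1451.
Putting it together, IE_2: Mg < Si < Be < O < Li.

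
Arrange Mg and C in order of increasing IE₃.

The third ionization energy removes an electron from the +2 ion. For each element: Mg²⁺ is the bare [Ne] core; C²⁺ still has 2 valence electrons.
Core electrons are held far more tightly than valence electrons, so Mg tops the IE_3 order.
Tabulated IE_3 (kJ/mol): Mg 7733, C 4620.
Putting it together, IE_3: C < Mg.

C, Mg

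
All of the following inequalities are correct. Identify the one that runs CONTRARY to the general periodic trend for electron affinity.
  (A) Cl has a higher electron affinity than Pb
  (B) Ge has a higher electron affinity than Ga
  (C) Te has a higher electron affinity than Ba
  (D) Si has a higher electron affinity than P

(D)

The general trend: electron affinity increases across a period and decreases down a group.
(A) Cl (period 3, group 17) vs Pb (period 6, group 14): the stated order agrees with the simple trend.
(B) Ge (period 4, group 14) vs Ga (period 4, group 13): the stated order agrees with the simple trend.
(C) Te (period 5, group 16) vs Ba (period 6, group 2): the stated order agrees with the simple trend.
(D) Si (period 3, group 14) vs P (period 3, group 15): the stated order contradicts the simple trend.
The exception is (D): adding an electron to P's half-filled 3p³ is unfavourable, so Si (3p²) has the more exothermic EA.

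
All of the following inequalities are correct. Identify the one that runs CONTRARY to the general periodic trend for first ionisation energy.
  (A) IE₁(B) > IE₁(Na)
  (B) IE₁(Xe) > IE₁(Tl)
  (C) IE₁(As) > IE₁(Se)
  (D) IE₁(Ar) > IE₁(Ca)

The general trend: first ionisation energy increases across a period and decreases down a group.
(A) B (period 2, group 13) vs Na (period 3, group 1): the stated order agrees with the simple trend.
(B) Xe (period 5, group 18) vs Tl (period 6, group 13): the stated order agrees with the simple trend.
(C) As (period 4, group 15) vs Se (period 4, group 16): the stated order contradicts the simple trend.
(D) Ar (period 3, group 18) vs Ca (period 4, group 2): the stated order agrees with the simple trend.
The exception is (C): Se (4p⁴) ionizes more easily than half-filled As (4p³).

(C)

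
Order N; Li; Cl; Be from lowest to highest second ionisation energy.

Be, Cl, N, Li

IE_2 is the cost of taking one more electron from the +1 cation: N⁺ still has 4 valence electrons; Li⁺ is the bare [He] core; Cl⁺ still has 6 valence electrons; Be⁺ still has 1 valence electron.
Breaking into a closed-shell core is much more expensive than removing a leftover valence electron — Li has the largest IE_2 here.
Valence configurations: N⁺ [He]2s²2p², Cl⁺ [Ne]3s²3p⁴, Be⁺ [He]2s¹.
The numbers (kJ/mol): N 2856, Li 7298, Cl 2298, Be 1757.
Overall IE_2 order: Be < Cl < N < Li.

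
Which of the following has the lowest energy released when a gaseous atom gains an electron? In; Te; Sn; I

Adding an electron releases more energy for atoms nearer the top right (short of the noble gases).
All lie in period 5, so electron affinity increases left to right.
The lowest energy released when a gaseous atom gains an electron among these belongs to In.

In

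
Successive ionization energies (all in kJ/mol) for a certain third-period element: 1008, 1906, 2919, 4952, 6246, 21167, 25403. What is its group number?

Group 15

Look for the largest jump between consecutive ionization energies: IE6/IE5 ≈ 3.4, far larger than any earlier ratio.
That jump marks the point where a core electron is being removed. So the atom has 5 valence electrons.
A main-group element with 5 valence electrons is in group 15.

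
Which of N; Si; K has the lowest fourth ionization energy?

Consider each +3 ion: N³⁺ still has 2 valence electrons; Si³⁺ still has 1 valence electron; K³⁺ is already 2 electrons into the core.
Usually core removal costs more than valence removal, but here the competition is close: a tightly held n=2 valence electron can cost more to remove than an n=3 core electron, so the actual values have to decide it.
Valence configurations: N³⁺ [He]2s², Si³⁺ [Ne]3s¹.
Tabulated IE_4 (kJ/mol): N 7475, Si 4356, K 5877.
Overall IE_4 order: Si < K < N.

Si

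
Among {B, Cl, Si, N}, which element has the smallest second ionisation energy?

Si

The second ionization energy removes an electron from the +1 ion. For each element: B⁺ still has 2 valence electrons; Cl⁺ still has 6 valence electrons; Si⁺ still has 3 valence electrons; N⁺ still has 4 valence electrons.
All are still removing valence electrons, so compare the +1 ions as you would atoms: IE_2 generally rises across a period (higher Z_eff) and falls down a group (larger shell), subject to the usual subshell exceptions.
Valence configurations: B⁺ [He]2s², Cl⁺ [Ne]3s²3p⁴, Si⁺ [Ne]3s²3p¹, N⁺ [He]2s²2p².
Tabulated IE_2 (kJ/mol): B 2427, Cl 2298, Si 1577, N 2856.
Putting it together, IE_2: Si < Cl < B < N.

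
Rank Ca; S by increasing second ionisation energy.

Ca < S

IE_2 is the cost of taking one more electron from the +1 cation: Ca⁺ still has 1 valence electron; S⁺ still has 5 valence electrons.
All are still removing valence electrons, so compare the +1 ions as you would atoms: IE_2 generally rises across a period (higher Z_eff) and falls down a group (larger shell), subject to the usual subshell exceptions.
Valence configurations: Ca⁺ [Ar]4s¹, S⁺ [Ne]3s²3p³.
The numbers (kJ/mol): Ca 1145, S 2252.
So the second ionization energies run Ca < S.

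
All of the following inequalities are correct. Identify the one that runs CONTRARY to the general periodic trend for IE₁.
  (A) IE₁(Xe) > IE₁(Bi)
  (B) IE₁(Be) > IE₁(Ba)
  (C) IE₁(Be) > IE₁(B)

The general trend: IE₁ increases across a period and decreases down a group.
(A) Xe (period 5, group 18) vs Bi (period 6, group 15): the stated order agrees with the simple trend.
(B) Be (period 2, group 2) vs Ba (period 6, group 2): the stated order agrees with the simple trend.
(C) Be (period 2, group 2) vs B (period 2, group 13): the stated order contradicts the simple trend.
The exception is (C): removing B's lone 2p electron is easier than breaking Be's filled 2s².

(C)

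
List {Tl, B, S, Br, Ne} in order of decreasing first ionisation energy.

Across a period the outer electron is held more tightly (higher IE₁); down a group it sits in a higher shell, more shielded, and comes off more easily.
Here both period and group differ, so the two effects have to be weighed against each other.
B > Tl: they share group 13; the group trend gives B the larger value.
S > B: period and group pull opposite ways; the across-period shift dominates (1000 vs 801 kJ/mol).
Br > S: period and group pull opposite ways; the across-period shift dominates (1140 vs 1000 kJ/mol).
Ne > Br: relative to Br, both the across-period and down-group shifts push Ne's first ionization energy up.
Tabulated first ionization energy (kJ/mol): B 801, Ne 2081, S 1000, Br 1140, Tl 589.
So from highest to lowest: Ne > Br > S > B > Tl.

Ne, Br, S, B, Tl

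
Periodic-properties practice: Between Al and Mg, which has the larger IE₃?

After 2 electrons have been removed, what remains? Al²⁺ still has 1 valence electron; Mg²⁺ is the bare [Ne] core.
Pulling an electron out of a noble-gas core costs far more than removing a remaining valence electron, so Mg sits at the high end of IE_3.
Tabulated IE_3 (kJ/mol): Al 2745, Mg 7733.
So the third ionization energies run Al < Mg.

Mg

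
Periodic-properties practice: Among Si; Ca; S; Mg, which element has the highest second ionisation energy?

S

IE_2 is the cost of taking one more electron from the +1 cation: Si⁺ still has 3 valence electrons; Ca⁺ still has 1 valence electron; S⁺ still has 5 valence electrons; Mg⁺ still has 1 valence electron.
All are still removing valence electrons, so compare the +1 ions as you would atoms: IE_2 generally rises across a period (higher Z_eff) and falls down a group (larger shell), subject to the usual subshell exceptions.
Valence configurations: Si⁺ [Ne]3s²3p¹, Ca⁺ [Ar]4s¹, S⁺ [Ne]3s²3p³, Mg⁺ [Ne]3s¹.
Tabulated IE_2 (kJ/mol): Si 1577, Ca 1145, S 2252, Mg 1451.
Overall IE_2 order: Ca < Mg < Si < S.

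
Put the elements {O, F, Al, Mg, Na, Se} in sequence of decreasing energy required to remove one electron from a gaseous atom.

F > O > Se > Mg > Al > Na

Across a period the outer electron is held more tightly (higher IE₁); down a group it sits in a higher shell, more shielded, and comes off more easily.
These span different periods and groups, so the two trends combine.
Al > Na: both are in period 3; the period trend gives Al the larger value.
Mg > Al: this pair runs against the simple trend — see the exception note.
Se > Mg: the two effects oppose for this pair; the across-period effect wins (941 vs 738 kJ/mol).
O > Se: O sits above Se in group 16, so the down-group effect alone puts O higher.
F > O: both are in period 2; the period trend gives F the larger value.
Note the exception: Mg has a higher first ionization energy than Al, contrary to the simple trend — Al's single 3p electron is easier to remove than one from Mg's filled 3s².
Approximate values (kJ/mol): O 1314, F 1681, Na 496, Mg 738, Al 578, Se 941.
So from highest to lowest: F > O > Se > Mg > Al > Na.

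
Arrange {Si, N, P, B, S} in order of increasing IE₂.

IE_2 is the cost of taking one more electron from the +1 cation: Si⁺ still has 3 valence electrons; N⁺ still has 4 valence electrons; P⁺ still has 4 valence electrons; B⁺ still has 2 valence electrons; S⁺ still has 5 valence electrons.
All are still removing valence electrons, so compare the +1 ions as you would atoms: IE_2 generally rises across a period (higher Z_eff) and falls down a group (larger shell), subject to the usual subshell exceptions.
Valence configurations: Si⁺ [Ne]3s²3p¹, N⁺ [He]2s²2p², P⁺ [Ne]3s²3p², B⁺ [He]2s², S⁺ [Ne]3s²3p³.
The numbers (kJ/mol): Si 1577, N 2856, P 1907, B 2427, S 2252.
Hence IE_2: Si < P < S < B < N.

Si < P < S < B < N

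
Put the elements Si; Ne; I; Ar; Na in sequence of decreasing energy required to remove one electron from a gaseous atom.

Ne > Ar > I > Si > Na

IE₁ increases left→right with effective nuclear charge and decreases top→bottom as the valence shell moves farther out.
Neither a single period nor a single group — weigh both effects.
Si > Na: both are in period 3; the period trend gives Si the larger value.
I > Si: period and group pull opposite ways; the across-period shift dominates (1008 vs 786 kJ/mol).
Ar > I: both effects reinforce here, so Ar is clearly the higher of the two.
Ne > Ar: Ne sits above Ar in group 18, so the down-group effect alone puts Ne higher.
Approximate values (kJ/mol): Ne 2081, Na 496, Si 786, Ar 1521, I 1008.
So from highest to lowest: Ne > Ar > I > Si > Na.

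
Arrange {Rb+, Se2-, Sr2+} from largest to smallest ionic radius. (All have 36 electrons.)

All of these have 36 electrons, so size is governed by nuclear charge alone: the more protons, the stronger the pull on the same electron cloud, and the smaller the ion.
Nuclear charges: Sr2+ (Z=38), Rb+ (Z=37), Se2- (Z=34).
Largest to smallest: Se2- > Rb+ > Sr2+.

Se2-, Rb+, Sr2+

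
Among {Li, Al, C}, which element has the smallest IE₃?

Al

The third ionization energy removes an electron from the +2 ion. For each element: Li²⁺ is already 1 electron into the core; Al²⁺ still has 1 valence electron; C²⁺ still has 2 valence electrons.
Core electrons are held far more tightly than valence electrons, so Li tops the IE_3 order.
Valence configurations: Al²⁺ [Ne]3s¹, C²⁺ [He]2s².
Tabulated IE_3 (kJ/mol): Li 11815, Al 2745, C 4620.
Hence IE_3: Al < C < Li.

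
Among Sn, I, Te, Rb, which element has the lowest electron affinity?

Rb

Rb is in period 5, group 1; Sn is in period 5, group 14; Te is in period 5, group 16; I is in period 5, group 17.
Electron affinity generally becomes more exothermic across a period toward the halogens and less exothermic down a group.
All lie in period 5, so electron affinity increases left to right.
The lowest electron affinity among these belongs to Rb.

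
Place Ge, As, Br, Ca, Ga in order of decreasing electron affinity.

Br, Ge, As, Ga, Ca

Electron affinity generally becomes more exothermic across a period toward the halogens and less exothermic down a group.
All lie in period 4; the across-period trend (electron affinity increases left to right) applies, with the exception below.
Note the exception: Ge has a higher electron affinity than As, contrary to the simple trend — adding an electron to As's half-filled 4p³ is unfavourable, so Ge (4p²) has the more exothermic EA.
For reference (kJ/mol): Ca 2, Ga 29, Ge 119, As 78, Br 325.
So from highest to lowest: Br > Ge > As > Ga > Ca.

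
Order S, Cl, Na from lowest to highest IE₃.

S < Cl < Na

IE_3 is the cost of taking one more electron from the +2 cation: S²⁺ still has 4 valence electrons; Cl²⁺ still has 5 valence electrons; Na²⁺ is already 1 electron into the core.
Core electrons are held far more tightly than valence electrons, so Na tops the IE_3 order.
Valence configurations: S²⁺ [Ne]3s²3p², Cl²⁺ [Ne]3s²3p³.
Tabulated IE_3 (kJ/mol): S 3357, Cl 3822, Na 6910.
Overall IE_3 order: S < Cl < Na.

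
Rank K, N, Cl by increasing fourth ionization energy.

Cl, K, N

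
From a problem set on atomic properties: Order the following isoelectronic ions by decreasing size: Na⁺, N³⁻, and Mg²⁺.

N³⁻ > Na⁺ > Mg²⁺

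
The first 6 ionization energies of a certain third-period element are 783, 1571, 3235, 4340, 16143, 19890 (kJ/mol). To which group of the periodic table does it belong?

Group 14

Look for the largest jump between consecutive ionization energies: IE5/IE4 ≈ 3.7, far larger than any earlier ratio.
That jump marks the point where a core electron is being removed. So the atom has 4 valence electrons.
A main-group element with 4 valence electrons is in group 14.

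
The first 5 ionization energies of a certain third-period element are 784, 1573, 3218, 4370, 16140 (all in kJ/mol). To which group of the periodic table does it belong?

Group 14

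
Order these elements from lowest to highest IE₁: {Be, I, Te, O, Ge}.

Ge < Te < Be < I < O

IE₁ increases left→right with effective nuclear charge and decreases top→bottom as the valence shell moves farther out.
These span different periods and groups, so the two trends combine.
Te > Ge: the two effects oppose for this pair; the across-period effect wins (869 vs 762 kJ/mol).
Be > Te: period and group pull opposite ways; the down-group shift dominates (900 vs 869 kJ/mol).
I > Be: period and group pull opposite ways; the across-period shift dominates (1008 vs 900 kJ/mol).
O > I: period and group pull opposite ways; the down-group shift dominates (1314 vs 1008 kJ/mol).
Tabulated first ionization energy (kJ/mol): Be 900, O 1314, Ge 762, Te 869, I 1008.
So from lowest to highest: Ge < Te < Be < I < O.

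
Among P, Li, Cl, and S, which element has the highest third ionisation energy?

After 2 electrons have been removed, what remains? P²⁺ still has 3 valence electrons; Li²⁺ is already 1 electron into the core; Cl²⁺ still has 5 valence electrons; S²⁺ still has 4 valence electrons.
Core electrons are held far more tightly than valence electrons, so Li tops the IE_3 order.
Valence configurations: P²⁺ [Ne]3s²3p¹, Cl²⁺ [Ne]3s²3p³, S²⁺ [Ne]3s²3p².
Tabulated IE_3 (kJ/mol): P 2914, Li 11815, Cl 3822, S 3357.
Hence IE_3: P < S < Cl < Li.

Li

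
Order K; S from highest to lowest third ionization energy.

Consider each +2 ion: K²⁺ is already 1 electron into the core; S²⁺ still has 4 valence electrons.
Breaking into a closed-shell core is much more expensive than removing a leftover valence electron — K has the largest IE_3 here.
The numbers (kJ/mol): K 4420, S 3357.
Overall IE_3 order: S < K.

K > S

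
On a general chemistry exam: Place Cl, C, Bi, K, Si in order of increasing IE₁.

K, Bi, Si, C, Cl

C is in period 2, group 14; Si is in period 3, group 14; Cl is in period 3, group 17; K is in period 4, group 1; Bi is in period 6, group 15.
Removing the outermost electron gets harder across a period and easier down a group.
Neither a single period nor a single group — weigh both effects.
Bi > K: the two effects oppose for this pair; the across-period effect wins (703 vs 419 kJ/mol).
Si > Bi: period and group pull opposite ways; the down-group shift dominates (786 vs 703 kJ/mol).
C > Si: C sits above Si in group 14, so the down-group effect alone puts C higher.
Cl > C: period and group pull opposite ways; the across-period shift dominates (1251 vs 1086 kJ/mol).
Approximate values (kJ/mol): C 1086, Si 786, Cl 1251, K 419, Bi 703.
So from lowest to highest: K < Bi < Si < C < Cl.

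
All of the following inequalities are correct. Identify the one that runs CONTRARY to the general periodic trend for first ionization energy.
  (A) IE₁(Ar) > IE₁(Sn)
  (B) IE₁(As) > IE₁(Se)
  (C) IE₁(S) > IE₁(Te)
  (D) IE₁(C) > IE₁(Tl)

(B)

The general trend: first ionization energy increases across a period and decreases down a group.
(A) Ar (period 3, group 18) vs Sn (period 5, group 14): the stated order agrees with the simple trend.
(B) As (period 4, group 15) vs Se (period 4, group 16): the stated order contradicts the simple trend.
(C) S (period 3, group 16) vs Te (period 5, group 16): the stated order agrees with the simple trend.
(D) C (period 2, group 14) vs Tl (period 6, group 13): the stated order agrees with the simple trend.
The exception is (B): Se (4p⁴) ionizes more easily than half-filled As (4p³).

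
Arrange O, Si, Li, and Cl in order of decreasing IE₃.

IE_3 is the cost of taking one more electron from the +2 cation: O²⁺ still has 4 valence electrons; Si²⁺ still has 2 valence electrons; Li²⁺ is already 1 electron into the core; Cl²⁺ still has 5 valence electrons.
Core electrons are held far more tightly than valence electrons, so Li tops the IE_3 order.
Valence configurations: O²⁺ [He]2s²2p², Si²⁺ [Ne]3s², Cl²⁺ [Ne]3s²3p³.
The numbers (kJ/mol): O 5300, Si 3232, Li 11815, Cl 3822.
So the third ionization energies run Si < Cl < O < Li.

Li > O > Cl > Si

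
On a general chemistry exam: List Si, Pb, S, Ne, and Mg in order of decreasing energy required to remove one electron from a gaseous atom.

Ne is in period 2, group 18; Mg is in period 3, group 2; Si is in period 3, group 14; S is in period 3, group 16; Pb is in period 6, group 14.
Removing the outermost electron gets harder across a period and easier down a group.
These span different periods and groups, so the two trends combine.
Mg > Pb: the two effects oppose for this pair; the down-group effect wins (738 vs 716 kJ/mol).
Si > Mg: both are in period 3; the period trend gives Si the larger value.
S > Si: S lies to the right of Si in period 3, so the across-period effect alone puts S higher.
Ne > S: relative to S, both the across-period and down-group shifts push Ne's first ionization energy up.
Approximate values (kJ/mol): Ne 2081, Mg 738, Si 786, S 1000, Pb 716.
So from highest to lowest: Ne > S > Si > Mg > Pb.

Ne > S > Si > Mg > Pb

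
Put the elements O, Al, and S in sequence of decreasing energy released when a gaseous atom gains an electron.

S > O > Al

O is in period 2, group 16; Al is in period 3, group 13; S is in period 3, group 16.
EA tends to increase across a period and decrease down a group, though the pattern is less regular than for IE or radius.
Neither a single period nor a single group — weigh both effects.
O > Al: relative to Al, both the across-period and down-group shifts push O's electron affinity up.
S > O: this pair runs against the simple trend — see the exception note.
Note the exception: S has a higher electron affinity than O, contrary to the simple trend — the compact 2p subshell of O repels the added electron more than S's larger 3p does.
Approximate values (kJ/mol): O 141, Al 42, S 200.
So from highest to lowest: S > O > Al.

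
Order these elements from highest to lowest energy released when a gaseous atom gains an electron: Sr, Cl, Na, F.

Cl > F > Na > Sr

F is in period 2, group 17; Na is in period 3, group 1; Cl is in period 3, group 17; Sr is in period 5, group 2.
Electron affinity generally becomes more exothermic across a period toward the halogens and less exothermic down a group.
These span different periods and groups, so the two trends combine.
Na > Sr: period and group pull opposite ways; the down-group shift dominates (53 vs 5 kJ/mol).
F > Na: both effects reinforce here, so F is clearly the higher of the two.
Cl > F: this pair runs against the simple trend — see the exception note.
Note the exception: Cl has a higher electron affinity than F, contrary to the simple trend — F's small 2p subshell makes the incoming electron feel strong e⁻–e⁻ repulsion, so Cl actually releases more energy on gaining an electron.
For reference (kJ/mol): F 328, Na 53, Cl 349, Sr 5.
So from highest to lowest: Cl > F > Na > Sr.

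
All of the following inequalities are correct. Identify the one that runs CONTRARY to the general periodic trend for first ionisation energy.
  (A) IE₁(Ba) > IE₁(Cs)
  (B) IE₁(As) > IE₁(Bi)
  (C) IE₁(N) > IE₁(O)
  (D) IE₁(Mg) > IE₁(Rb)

(C)

The general trend: first ionisation energy increases across a period and decreases down a group.
(A) Ba (period 6, group 2) vs Cs (period 6, group 1): the stated order agrees with the simple trend.
(B) As (period 4, group 15) vs Bi (period 6, group 15): the stated order agrees with the simple trend.
(C) N (period 2, group 15) vs O (period 2, group 16): the stated order contradicts the simple trend.
(D) Mg (period 3, group 2) vs Rb (period 5, group 1): the stated order agrees with the simple trend.
The exception is (C): pairing an electron in O's 2p⁴ costs repulsion energy, so O ionizes more easily than half-filled N (2p³).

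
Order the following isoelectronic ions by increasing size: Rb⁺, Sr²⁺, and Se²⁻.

Sr²⁺, Rb⁺, Se²⁻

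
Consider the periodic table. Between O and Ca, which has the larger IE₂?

O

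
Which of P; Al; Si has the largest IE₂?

Consider each +1 ion: P⁺ still has 4 valence electrons; Al⁺ still has 2 valence electrons; Si⁺ still has 3 valence electrons.
All are still removing valence electrons, so compare the +1 ions as you would atoms: IE_2 generally rises across a period (higher Z_eff) and falls down a group (larger shell), subject to the usual subshell exceptions.
Valence configurations: P⁺ [Ne]3s²3p², Al⁺ [Ne]3s², Si⁺ [Ne]3s²3p¹.
Si⁺ loses a lone 3p electron whereas Al⁺ must break into a filled 3s² pair, so IE_2(Al) > IE_2(Si) even though Si has the higher nuclear charge.
Approximate IE_2 values (kJ/mol): P 1907, Al 1817, Si 1577.
Hence IE_2: Si < Al < P.

P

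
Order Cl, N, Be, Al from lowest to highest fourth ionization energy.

Consider each +3 ion: Cl³⁺ still has 4 valence electrons; N³⁺ still has 2 valence electrons; Be³⁺ is already 1 electron into the core; Al³⁺ is the bare [Ne] core.
Breaking into a closed-shell core is much more expensive than removing a leftover valence electron — Al and Be have the largest IE_4 here.
Valence configurations: Cl³⁺ [Ne]3s²3p², N³⁺ [He]2s².
Tabulated IE_4 (kJ/mol): Cl 5159, N 7475, Be 21007, Al 11577.
Putting it together, IE_4: Cl < N < Al < Be.

Cl < N < Al < Be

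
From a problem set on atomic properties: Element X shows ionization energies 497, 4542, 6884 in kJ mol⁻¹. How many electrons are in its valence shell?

Look for the largest jump between consecutive ionization energies: IE2/IE1 ≈ 9.1, far larger than any earlier ratio.
That jump marks the point where a core electron is being removed. So the atom has 1 valence electron.

1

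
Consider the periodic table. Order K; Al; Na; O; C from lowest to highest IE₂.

Al, C, K, O, Na

Consider each +1 ion: K⁺ is the bare [Ar] core; Al⁺ still has 2 valence electrons; Na⁺ is the bare [Ne] core; O⁺ still has 5 valence electrons; C⁺ still has 3 valence electrons.
Usually core removal costs more than valence removal, but here the competition is close: a tightly held n=2 valence electron can cost more to remove than an n=3 core electron, so the actual values have to decide it.
Valence configurations: Al⁺ [Ne]3s², O⁺ [He]2s²2p³, C⁺ [He]2s²2p¹.
Tabulated IE_2 (kJ/mol): K 3052, Al 1817, Na 4562, O 3388, C 2353.
So the second ionization energies run Al < C < K < O < Na.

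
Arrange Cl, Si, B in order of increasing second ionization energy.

Si < Cl < B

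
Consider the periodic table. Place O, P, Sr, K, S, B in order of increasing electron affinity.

Sr, B, K, P, O, S

Electron affinity generally becomes more exothermic across a period toward the halogens and less exothermic down a group.
Here both period and group differ, so the two effects have to be weighed against each other.
B > Sr: both effects reinforce here, so B is clearly the higher of the two.
K > B: this pair runs against the simple trend — see the exception note.
P > K: relative to K, both the across-period and down-group shifts push P's electron affinity up.
O > P: relative to P, both the across-period and down-group shifts push O's electron affinity up.
S > O: this pair runs against the simple trend — see the exception note.
Note the exception: K has a higher electron affinity than B, contrary to the simple trend — B's ns²np¹ configuration gives only a small electron affinity — the sparsely filled np subshell binds an added electron weakly.
Note the exception: S has a higher electron affinity than O, contrary to the simple trend — the compact 2p subshell of O repels the added electron more than S's larger 3p does.
Tabulated electron affinity (kJ/mol): B 27, O 141, P 72, S 200, K 48, Sr 5.
So from lowest to highest: Sr < B < K < P < O < S.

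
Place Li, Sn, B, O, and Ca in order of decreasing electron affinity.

Electron affinity generally becomes more exothermic across a period toward the halogens and less exothermic down a group.
These span different periods and groups, so the two trends combine.
B > Ca: both effects reinforce here, so B is clearly the higher of the two.
Li > B: this pair runs against the simple trend — see the exception note.
Sn > Li: the two effects oppose for this pair; the across-period effect wins (107 vs 60 kJ/mol).
O > Sn: relative to Sn, both the across-period and down-group shifts push O's electron affinity up.
Note the exception: Li has a higher electron affinity than B, contrary to the simple trend — B's ns²np¹ configuration gives only a small electron affinity — the sparsely filled np subshell binds an added electron weakly.
Approximate values (kJ/mol): Li 60, B 27, O 141, Ca 2, Sn 107.
So from highest to lowest: O > Sn > Li > B > Ca.

O > Sn > Li > B > Ca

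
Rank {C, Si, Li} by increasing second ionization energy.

IE_2 is the cost of taking one more electron from the +1 cation: C⁺ still has 3 valence electrons; Si⁺ still has 3 valence electrons; Li⁺ is the bare [He] core.
Core electrons are held far more tightly than valence electrons, so Li tops the IE_2 order.
Valence configurations: C⁺ [He]2s²2p¹, Si⁺ [Ne]3s²3p¹.
Tabulated IE_2 (kJ/mol): C 2353, Si 1577, Li 7298.
Hence IE_2: Si < C < Li.

Si < C < Li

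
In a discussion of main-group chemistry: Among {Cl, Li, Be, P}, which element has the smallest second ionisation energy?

Be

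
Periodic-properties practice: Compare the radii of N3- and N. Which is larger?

N3-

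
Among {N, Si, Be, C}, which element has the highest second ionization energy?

N

The second ionization energy removes an electron from the +1 ion. For each element: N⁺ still has 4 valence electrons; Si⁺ still has 3 valence electrons; Be⁺ still has 1 valence electron; C⁺ still has 3 valence electrons.
All are still removing valence electrons, so compare the +1 ions as you would atoms: IE_2 generally rises across a period (higher Z_eff) and falls down a group (larger shell), subject to the usual subshell exceptions.
Valence configurations: N⁺ [He]2s²2p², Si⁺ [Ne]3s²3p¹, Be⁺ [He]2s¹, C⁺ [He]2s²2p¹.
Approximate IE_2 values (kJ/mol): N 2856, Si 1577, Be 1757, C 2353.
Putting it together, IE_2: Si < Be < C < N.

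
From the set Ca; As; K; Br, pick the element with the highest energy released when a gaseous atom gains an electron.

Br

K is in period 4, group 1; Ca is in period 4, group 2; As is in period 4, group 15; Br is in period 4, group 17.
EA tends to increase across a period and decrease down a group, though the pattern is less regular than for IE or radius.
All lie in period 4; the across-period trend (electron affinity increases left to right) applies, with the exception below.
Note the exception: K has a higher electron affinity than Ca, contrary to the simple trend — adding an electron to Ca (ns²) has to open a new, higher-energy np subshell, which is unfavourable.
Approximate values (kJ/mol): K 48, Ca 2, As 78, Br 325.
The highest energy released when a gaseous atom gains an electron among these belongs to Br.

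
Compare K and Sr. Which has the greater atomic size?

K

K is in period 4, group 1; Sr is in period 5, group 2.
Moving right in a period, electrons are added to the same shell under a stronger nuclear pull, so atoms get smaller; moving down, a new shell is opened and atoms get larger.
Here both period and group differ, so the two effects have to be weighed against each other.
K > Sr: period and group pull opposite ways; the across-period shift dominates (196 vs 185 pm).
For reference (pm): K 196, Sr 185.
So K has the greater atomic size (K > Sr).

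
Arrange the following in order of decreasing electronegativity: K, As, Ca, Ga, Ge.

EN rises left→right (higher Z_eff, smaller atoms) and falls top→bottom (larger, more shielded atoms).
All lie in period 4, so electronegativity increases left to right.
So from highest to lowest: As > Ge > Ga > Ca > K.

As, Ge, Ga, Ca, K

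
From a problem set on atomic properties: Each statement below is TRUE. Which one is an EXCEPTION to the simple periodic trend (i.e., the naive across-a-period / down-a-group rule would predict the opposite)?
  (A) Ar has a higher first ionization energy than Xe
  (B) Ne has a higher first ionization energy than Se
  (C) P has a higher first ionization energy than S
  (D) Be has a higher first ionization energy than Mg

(C)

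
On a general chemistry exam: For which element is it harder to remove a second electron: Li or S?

After 1 electron has been removed, what remains? Li⁺ is the bare [He] core; S⁺ still has 5 valence electrons.
Breaking into a closed-shell core is much more expensive than removing a leftover valence electron — Li has the largest IE_2 here.
The numbers (kJ/mol): Li 7298, S 2252.
Putting it together, IE_2: S < Li.

Li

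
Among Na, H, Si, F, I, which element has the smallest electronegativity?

Na

H is in period 1, group 1; F is in period 2, group 17; Na is in period 3, group 1; Si is in period 3, group 14; I is in period 5, group 17.
Electronegativity increases across a period and decreases down a group, tracking effective nuclear charge and atomic size.
Here both period and group differ, so the two effects have to be weighed against each other.
Si > Na: Si lies to the right of Na in period 3, so the across-period effect alone puts Si higher.
H > Si: the two effects oppose for this pair; the down-group effect wins (2.20 vs 1.90).
I > H: period and group pull opposite ways; the across-period shift dominates (2.66 vs 2.20).
F > I: F sits above I in group 17, so the down-group effect alone puts F higher.
Tabulated electronegativity (Pauling): H 2.20, F 3.98, Na 0.93, Si 1.90, I 2.66.
The smallest electronegativity among these belongs to Na.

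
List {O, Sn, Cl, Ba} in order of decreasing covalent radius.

Ba > Sn > Cl > O

O is in period 2, group 16; Cl is in period 3, group 17; Sn is in period 5, group 14; Ba is in period 6, group 2.
Moving right in a period, electrons are added to the same shell under a stronger nuclear pull, so atoms get smaller; moving down, a new shell is opened and atoms get larger.
Neither a single period nor a single group — weigh both effects.
Cl > O: period and group pull opposite ways; the down-group shift dominates (99 vs 63 pm).
Sn > Cl: both effects reinforce here, so Sn is clearly the larger of the two.
Ba > Sn: both effects reinforce here, so Ba is clearly the larger of the two.
Tabulated atomic radius (pm): O 63, Cl 99, Sn 140, Ba 196.
So from largest to smallest: Ba > Sn > Cl > O.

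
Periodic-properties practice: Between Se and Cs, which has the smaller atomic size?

Se

Se is in period 4, group 16; Cs is in period 6, group 1.
Across a period the added protons contract the valence shell; down a group each new principal shell makes the atom larger.
Neither a single period nor a single group — weigh both effects.
Cs > Se: both effects reinforce here, so Cs is clearly the larger of the two.
Approximate values (pm): Se 116, Cs 232.
So Se has the smaller atomic size (Se < Cs).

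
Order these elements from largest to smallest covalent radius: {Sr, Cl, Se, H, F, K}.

K > Sr > Se > Cl > F > H

Moving right in a period, electrons are added to the same shell under a stronger nuclear pull, so atoms get smaller; moving down, a new shell is opened and atoms get larger.
Neither a single period nor a single group — weigh both effects.
F > H: the two effects oppose for this pair; the down-group effect wins (64 vs 32 pm).
Cl > F: Cl sits below F in group 17, so the down-group effect alone puts Cl larger.
Se > Cl: relative to Cl, both the across-period and down-group shifts push Se's atomic radius up.
Sr > Se: relative to Se, both the across-period and down-group shifts push Sr's atomic radius up.
K > Sr: period and group pull opposite ways; the across-period shift dominates (196 vs 185 pm).
Approximate values (pm): H 32, F 64, Cl 99, K 196, Se 116, Sr 185.
So from largest to smallest: K > Sr > Se > Cl > F > H.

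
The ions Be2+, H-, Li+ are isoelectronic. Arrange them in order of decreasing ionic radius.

All of these have 2 electrons, so size is governed by nuclear charge alone: the more protons, the stronger the pull on the same electron cloud, and the smaller the ion.
Nuclear charges: Be2+ (Z=4), Li+ (Z=3), H- (Z=1).
Largest to smallest: H- > Li+ > Be2+.

H- > Li+ > Be2+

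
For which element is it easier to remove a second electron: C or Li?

Consider each +1 ion: C⁺ still has 3 valence electrons; Li⁺ is the bare [He] core.
Pulling an electron out of a noble-gas core costs far more than removing a remaining valence electron, so Li sits at the high end of IE_2.
Tabulated IE_2 (kJ/mol): C 2353, Li 7298.
Overall IE_2 order: C < Li.

C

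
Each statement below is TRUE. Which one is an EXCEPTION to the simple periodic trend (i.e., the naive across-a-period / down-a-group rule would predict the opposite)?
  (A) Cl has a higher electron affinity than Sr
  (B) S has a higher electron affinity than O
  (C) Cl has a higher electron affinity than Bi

The general trend: electron affinity increases across a period and decreases down a group.
(A) Cl (period 3, group 17) vs Sr (period 5, group 2): the stated order agrees with the simple trend.
(B) S (period 3, group 16) vs O (period 2, group 16): the stated order contradicts the simple trend.
(C) Cl (period 3, group 17) vs Bi (period 6, group 15): the stated order agrees with the simple trend.
The exception is (B): the compact 2p subshell of O repels the added electron more than S's larger 3p does.

(B)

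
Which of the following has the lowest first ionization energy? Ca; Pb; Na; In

Na

Na is in period 3, group 1; Ca is in period 4, group 2; In is in period 5, group 13; Pb is in period 6, group 14.
Across a period the outer electron is held more tightly (higher IE₁); down a group it sits in a higher shell, more shielded, and comes off more easily.
These sit on a diagonal, where the across-period and down-group effects partly cancel.
In > Na: period and group pull opposite ways; the across-period shift dominates (558 vs 496 kJ/mol).
Ca > In: the two effects oppose for this pair; the down-group effect wins (590 vs 558 kJ/mol).
Pb > Ca: period and group pull opposite ways; the across-period shift dominates (716 vs 590 kJ/mol).
Approximate values (kJ/mol): Na 496, Ca 590, In 558, Pb 716.
The lowest first ionization energy among these belongs to Na.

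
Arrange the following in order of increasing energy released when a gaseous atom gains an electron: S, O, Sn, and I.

Sn < O < S < I

O is in period 2, group 16; S is in period 3, group 16; Sn is in period 5, group 14; I is in period 5, group 17.
Electron affinity generally becomes more exothermic across a period toward the halogens and less exothermic down a group.
Here both period and group differ, so the two effects have to be weighed against each other.
O > Sn: both effects reinforce here, so O is clearly the higher of the two.
S > O: this pair runs against the simple trend — see the exception note.
I > S: period and group pull opposite ways; the across-period shift dominates (295 vs 200 kJ/mol).
Note the exception: S has a higher electron affinity than O, contrary to the simple trend — the compact 2p subshell of O repels the added electron more than S's larger 3p does.
Approximate values (kJ/mol): O 141, S 200, Sn 107, I 295.
So from lowest to highest: Sn < O < S < I.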